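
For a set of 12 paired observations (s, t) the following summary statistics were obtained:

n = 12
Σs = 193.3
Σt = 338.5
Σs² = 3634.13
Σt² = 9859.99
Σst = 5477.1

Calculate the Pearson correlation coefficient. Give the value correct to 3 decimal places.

0.061

r = (nΣst − ΣsΣt) / √[(nΣs² − (Σs)²)(nΣt² − (Σt)²)]
Numerator: 12×5477.1 − 193.3×338.5 = 293.15
Denominator: √[(43609.56 − 37364.89)(118319.88 − 114582.25)] = √[6244.67 × 3737.63] = 4831.1765
r = 293.15 / 4831.1765 ≈ 0.061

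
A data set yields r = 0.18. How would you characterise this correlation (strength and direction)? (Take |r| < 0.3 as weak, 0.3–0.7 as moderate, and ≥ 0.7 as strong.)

weak positive

r = 0.18 > 0 so the relationship is positive.
|r| = 0.18, which falls in the weak range.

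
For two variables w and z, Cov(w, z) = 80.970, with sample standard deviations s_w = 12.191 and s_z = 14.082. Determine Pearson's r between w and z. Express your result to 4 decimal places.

r = Cov(w,z) / (s_w · s_z) = 80.970 / (12.191 × 14.082)
  = 80.970 / 171.6737 ≈ 0.4717

0.4717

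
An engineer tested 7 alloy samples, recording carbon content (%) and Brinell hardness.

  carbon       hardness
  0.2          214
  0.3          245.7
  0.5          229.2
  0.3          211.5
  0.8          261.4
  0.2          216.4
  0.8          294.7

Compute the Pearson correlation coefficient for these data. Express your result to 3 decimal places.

n = 7, Σx = 3.1, Σy = 1672.9, Σx² = 1.79, Σy² = 405436.39, Σxy = 782.72
nΣxy − ΣxΣy = 5479.04 − 5185.99 = 293.05
nΣx² − (Σx)² = 12.53 − 9.61 = 2.92; nΣy² − (Σy)² = 2838054.73 − 2798594.41 = 39460.32
r = 293.05 / √(2.92 × 39460.32) = 293.05 / 339.4468 ≈ 0.863

0.863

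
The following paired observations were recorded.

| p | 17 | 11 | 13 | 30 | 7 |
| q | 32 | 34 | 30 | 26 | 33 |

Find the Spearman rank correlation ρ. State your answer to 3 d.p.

-0.800

Rank p: 4, 2, 3, 5, 1
Rank q: 3, 5, 2, 1, 4
d = rank(p) − rank(q): 1, -3, 1, 4, -3; Σd² = 36
ρ = 1 − 6Σd² / [n(n²−1)] = 1 − 6×36 / (5×24) = 1 − 216/120 ≈ -0.800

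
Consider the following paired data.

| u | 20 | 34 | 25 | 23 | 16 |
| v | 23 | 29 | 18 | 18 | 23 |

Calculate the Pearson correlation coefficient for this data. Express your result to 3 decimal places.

0.477

n = 5, Σu = 118, Σv = 111, Σu² = 2966, Σv² = 2547, Σuv = 2678
nΣuv − ΣuΣv = 13390 − 13098 = 292
nΣu² − (Σu)² = 14830 − 13924 = 906; nΣv² − (Σv)² = 12735 − 12321 = 414
r = 292 / √(906 × 414) = 292 / 612.4410 ≈ 0.477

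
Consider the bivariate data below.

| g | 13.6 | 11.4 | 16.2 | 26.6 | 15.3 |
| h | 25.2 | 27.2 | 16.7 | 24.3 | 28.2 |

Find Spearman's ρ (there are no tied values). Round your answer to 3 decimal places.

Rank g: 2, 1, 4, 5, 3
Rank h: 3, 4, 1, 2, 5
d = rank(g) − rank(h): -1, -3, 3, 3, -2; Σd² = 32
ρ = 1 − 6Σd² / [n(n²−1)] = 1 − 6×32 / (5×24) = 1 − 192/120 ≈ -0.600

-0.600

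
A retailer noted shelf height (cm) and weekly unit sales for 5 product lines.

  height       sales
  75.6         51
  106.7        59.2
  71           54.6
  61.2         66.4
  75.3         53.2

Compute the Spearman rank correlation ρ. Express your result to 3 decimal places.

-0.400

Rank height: 4, 5, 2, 1, 3
Rank sales: 1, 4, 3, 5, 2
d = rank(height) − rank(sales): 3, 1, -1, -4, 1; Σd² = 28
ρ = 1 − 6Σd² / [n(n²−1)] = 1 − 6×28 / (5×24) = 1 − 168/120 ≈ -0.400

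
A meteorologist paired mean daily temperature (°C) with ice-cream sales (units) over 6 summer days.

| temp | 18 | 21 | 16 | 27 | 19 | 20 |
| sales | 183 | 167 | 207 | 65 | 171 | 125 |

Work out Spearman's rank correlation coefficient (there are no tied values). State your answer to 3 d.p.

Rank temp: 2, 5, 1, 6, 3, 4
Rank sales: 5, 3, 6, 1, 4, 2
d = rank(temp) − rank(sales): -3, 2, -5, 5, -1, 2; Σd² = 68
ρ = 1 − 6Σd² / [n(n²−1)] = 1 − 6×68 / (6×35) = 1 − 408/210 ≈ -0.943

-0.943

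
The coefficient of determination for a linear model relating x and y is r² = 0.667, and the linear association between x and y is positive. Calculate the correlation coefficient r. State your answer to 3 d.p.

0.817

|r| = √0.667 = 0.817
The association is positive, so r = 0.817.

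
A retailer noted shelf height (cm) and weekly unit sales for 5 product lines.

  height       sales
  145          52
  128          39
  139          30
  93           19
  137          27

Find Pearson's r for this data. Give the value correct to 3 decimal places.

0.694

n = 5, Σx = 642, Σy = 167, Σx² = 84148, Σy² = 6215, Σxy = 22168
nΣxy − ΣxΣy = 110840 − 107214 = 3626
nΣx² − (Σx)² = 420740 − 412164 = 8576; nΣy² − (Σy)² = 31075 − 27889 = 3186
r = 3626 / √(8576 × 3186) = 3626 / 5227.1537 ≈ 0.694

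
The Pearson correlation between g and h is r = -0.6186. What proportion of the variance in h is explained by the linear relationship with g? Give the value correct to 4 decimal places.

0.3827

r² = (-0.6186)² = 0.3827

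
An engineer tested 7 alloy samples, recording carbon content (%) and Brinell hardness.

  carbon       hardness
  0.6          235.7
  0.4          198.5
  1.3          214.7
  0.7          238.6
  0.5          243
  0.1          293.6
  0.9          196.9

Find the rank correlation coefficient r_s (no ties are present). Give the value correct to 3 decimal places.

-0.536

Rank carbon: 4, 2, 7, 5, 3, 1, 6
Rank hardness: 4, 2, 3, 5, 6, 7, 1
d = rank(carbon) − rank(hardness): 0, 0, 4, 0, -3, -6, 5; Σd² = 86
ρ = 1 − 6Σd² / [n(n²−1)] = 1 − 6×86 / (7×48) = 1 − 516/336 ≈ -0.536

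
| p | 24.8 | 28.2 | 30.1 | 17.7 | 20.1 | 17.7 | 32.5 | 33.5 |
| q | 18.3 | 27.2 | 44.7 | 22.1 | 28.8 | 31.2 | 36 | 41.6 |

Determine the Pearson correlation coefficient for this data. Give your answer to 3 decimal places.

n = 8, Σp = 204.6, Σq = 249.9, Σp² = 5525.38, Σq² = 8390.67, Σpq = 6652.24
nΣpq − ΣpΣq = 53217.92 − 51129.54 = 2088.38
nΣp² − (Σp)² = 44203.04 − 41861.16 = 2341.88; nΣq² − (Σq)² = 67125.36 − 62450.01 = 4675.35
r = 2088.38 / √(2341.88 × 4675.35) = 2088.38 / 3308.9437 ≈ 0.631

0.631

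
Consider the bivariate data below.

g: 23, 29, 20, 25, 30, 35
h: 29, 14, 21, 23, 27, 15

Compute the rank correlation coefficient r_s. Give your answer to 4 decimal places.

-0.3143

Rank g: 2, 4, 1, 3, 5, 6
Rank h: 6, 1, 3, 4, 5, 2
d = rank(g) − rank(h): -4, 3, -2, -1, 0, 4; Σd² = 46
ρ = 1 − 6Σd² / [n(n²−1)] = 1 − 6×46 / (6×35) = 1 − 276/210 ≈ -0.3143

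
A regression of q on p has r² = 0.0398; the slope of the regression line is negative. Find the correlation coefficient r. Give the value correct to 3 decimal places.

|r| = √0.0398 = 0.199
The association is negative, so r = −0.199.

-0.199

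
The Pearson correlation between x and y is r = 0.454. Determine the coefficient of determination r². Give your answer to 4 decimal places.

r² = (0.454)² = 0.2061

0.2061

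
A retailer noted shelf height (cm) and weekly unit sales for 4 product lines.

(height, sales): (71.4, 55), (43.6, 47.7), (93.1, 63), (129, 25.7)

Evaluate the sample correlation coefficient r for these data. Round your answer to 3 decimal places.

n = 4, Σx = 337.1, Σy = 191.4, Σx² = 32307.53, Σy² = 9929.78, Σxy = 15187.32
nΣxy − ΣxΣy = 60749.28 − 64520.94 = -3771.66
nΣx² − (Σx)² = 129230.12 − 113636.41 = 15593.71; nΣy² − (Σy)² = 39719.12 − 36633.96 = 3085.16
r = -3771.66 / √(15593.71 × 3085.16) = -3771.66 / 6936.0717 ≈ -0.544

-0.544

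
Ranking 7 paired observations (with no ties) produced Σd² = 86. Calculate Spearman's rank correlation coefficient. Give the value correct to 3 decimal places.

-0.536

ρ = 1 − 6Σd² / [n(n²−1)] = 1 − 6×86 / (7×48)
  = 1 − 516/336 = 1 − 1.5357 ≈ -0.536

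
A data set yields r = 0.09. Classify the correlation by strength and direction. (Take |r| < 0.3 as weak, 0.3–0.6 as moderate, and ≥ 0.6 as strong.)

weak positive

r = 0.09 > 0 so the relationship is positive.
|r| = 0.09, which falls in the weak range.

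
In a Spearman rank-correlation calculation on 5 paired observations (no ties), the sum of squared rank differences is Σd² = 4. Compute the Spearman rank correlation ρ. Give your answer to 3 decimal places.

ρ = 1 − 6Σd² / [n(n²−1)] = 1 − 6×4 / (5×24)
  = 1 − 24/120 = 1 − 0.2000 ≈ 0.800

0.800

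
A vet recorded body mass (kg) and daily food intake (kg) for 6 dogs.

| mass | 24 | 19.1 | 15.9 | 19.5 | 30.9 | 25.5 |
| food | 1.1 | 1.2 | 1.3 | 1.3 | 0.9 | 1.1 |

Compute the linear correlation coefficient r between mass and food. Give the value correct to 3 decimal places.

n = 6, Σx = 134.9, Σy = 6.9, Σx² = 3178.93, Σy² = 8.05, Σxy = 151.2
nΣxy − ΣxΣy = 907.2 − 930.81 = -23.61
nΣx² − (Σx)² = 19073.58 − 18198.01 = 875.57; nΣy² − (Σy)² = 48.3 − 47.61 = 0.69
r = -23.61 / √(875.57 × 0.69) = -23.61 / 24.5793 ≈ -0.961

-0.961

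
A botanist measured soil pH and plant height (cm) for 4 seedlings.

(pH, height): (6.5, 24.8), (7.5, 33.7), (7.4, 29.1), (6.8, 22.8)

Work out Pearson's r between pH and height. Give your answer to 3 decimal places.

n = 4, Σx = 28.2, Σy = 110.4, Σx² = 199.5, Σy² = 3117.38, Σxy = 784.33
nΣxy − ΣxΣy = 3137.32 − 3113.28 = 24.04
nΣx² − (Σx)² = 798 − 795.24 = 2.76; nΣy² − (Σy)² = 12469.52 − 12188.16 = 281.36
r = 24.04 / √(2.76 × 281.36) = 24.04 / 27.8667 ≈ 0.863

0.863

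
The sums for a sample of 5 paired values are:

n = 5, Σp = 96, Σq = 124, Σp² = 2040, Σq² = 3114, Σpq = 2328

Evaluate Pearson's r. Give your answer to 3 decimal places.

r = (nΣpq − ΣpΣq) / √[(nΣp² − (Σp)²)(nΣq² − (Σq)²)]
Numerator: 5×2328 − 96×124 = -264
Denominator: √[(10200 − 9216)(15570 − 15376)] = √[984 × 194] = 436.9165
r = -264 / 436.9165 ≈ -0.604

-0.604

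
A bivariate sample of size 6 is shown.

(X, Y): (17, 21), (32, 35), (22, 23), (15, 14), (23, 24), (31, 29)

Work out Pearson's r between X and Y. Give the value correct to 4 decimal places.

n = 6, ΣX = 140, ΣY = 146, ΣX² = 3512, ΣY² = 3808, ΣXY = 3644
nΣXY − ΣXΣY = 21864 − 20440 = 1424
nΣX² − (ΣX)² = 21072 − 19600 = 1472; nΣY² − (ΣY)² = 22848 − 21316 = 1532
r = 1424 / √(1472 × 1532) = 1424 / 1501.7004 ≈ 0.9483

0.9483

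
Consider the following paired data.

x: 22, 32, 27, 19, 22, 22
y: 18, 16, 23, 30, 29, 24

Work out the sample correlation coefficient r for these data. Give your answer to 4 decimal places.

n = 6, Σx = 144, Σy = 140, Σx² = 3566, Σy² = 3426, Σxy = 3265
nΣxy − ΣxΣy = 19590 − 20160 = -570
nΣx² − (Σx)² = 21396 − 20736 = 660; nΣy² − (Σy)² = 20556 − 19600 = 956
r = -570 / √(660 × 956) = -570 / 794.3299 ≈ -0.7176

-0.7176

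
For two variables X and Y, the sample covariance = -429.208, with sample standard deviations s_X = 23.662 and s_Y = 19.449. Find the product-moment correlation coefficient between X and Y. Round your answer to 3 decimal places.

r = Cov(X,Y) / (s_X · s_Y) = -429.208 / (23.662 × 19.449)
  = -429.208 / 460.2022 ≈ -0.933

-0.933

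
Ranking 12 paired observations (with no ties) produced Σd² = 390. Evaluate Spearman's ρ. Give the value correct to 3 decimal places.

-0.364

ρ = 1 − 6Σd² / [n(n²−1)] = 1 − 6×390 / (12×143)
  = 1 − 2340/1716 = 1 − 1.3636 ≈ -0.364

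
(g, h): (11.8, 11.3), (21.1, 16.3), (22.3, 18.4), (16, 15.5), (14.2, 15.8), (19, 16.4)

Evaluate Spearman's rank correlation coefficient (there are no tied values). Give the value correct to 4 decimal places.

0.8857

Rank g: 1, 5, 6, 3, 2, 4
Rank h: 1, 4, 6, 2, 3, 5
d = rank(g) − rank(h): 0, 1, 0, 1, -1, -1; Σd² = 4
ρ = 1 − 6Σd² / [n(n²−1)] = 1 − 6×4 / (6×35) = 1 − 24/210 ≈ 0.8857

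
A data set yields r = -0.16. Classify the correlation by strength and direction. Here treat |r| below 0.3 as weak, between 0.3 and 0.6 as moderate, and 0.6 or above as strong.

r = -0.16 < 0 so the relationship is negative.
|r| = 0.16, which falls in the weak range.

weak negative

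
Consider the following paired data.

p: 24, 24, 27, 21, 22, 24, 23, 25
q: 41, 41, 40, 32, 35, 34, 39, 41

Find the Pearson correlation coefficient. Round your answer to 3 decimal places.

n = 8, Σp = 190, Σq = 303, Σp² = 4536, Σq² = 11569, Σpq = 7228
nΣpq − ΣpΣq = 57824 − 57570 = 254
nΣp² − (Σp)² = 36288 − 36100 = 188; nΣq² − (Σq)² = 92552 − 91809 = 743
r = 254 / √(188 × 743) = 254 / 373.7432 ≈ 0.680

0.680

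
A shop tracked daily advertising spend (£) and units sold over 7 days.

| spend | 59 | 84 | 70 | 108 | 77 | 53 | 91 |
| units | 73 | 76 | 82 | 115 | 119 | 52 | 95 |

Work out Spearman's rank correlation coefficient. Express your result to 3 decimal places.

Rank spend: 2, 5, 3, 7, 4, 1, 6
Rank units: 2, 3, 4, 6, 7, 1, 5
d = rank(spend) − rank(units): 0, 2, -1, 1, -3, 0, 1; Σd² = 16
ρ = 1 − 6Σd² / [n(n²−1)] = 1 − 6×16 / (7×48) = 1 − 96/336 ≈ 0.714

0.714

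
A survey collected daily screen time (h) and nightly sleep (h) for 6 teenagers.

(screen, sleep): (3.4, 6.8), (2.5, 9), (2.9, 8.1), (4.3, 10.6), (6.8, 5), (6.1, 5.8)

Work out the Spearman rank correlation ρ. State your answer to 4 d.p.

-0.6571

Rank screen: 3, 1, 2, 4, 6, 5
Rank sleep: 3, 5, 4, 6, 1, 2
d = rank(screen) − rank(sleep): 0, -4, -2, -2, 5, 3; Σd² = 58
ρ = 1 − 6Σd² / [n(n²−1)] = 1 − 6×58 / (6×35) = 1 − 348/210 ≈ -0.6571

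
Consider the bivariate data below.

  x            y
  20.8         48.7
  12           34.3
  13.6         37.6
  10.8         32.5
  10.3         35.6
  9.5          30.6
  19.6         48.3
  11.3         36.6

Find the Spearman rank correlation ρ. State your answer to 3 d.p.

0.881

Rank x: 8, 5, 6, 3, 2, 1, 7, 4
Rank y: 8, 3, 6, 2, 4, 1, 7, 5
d = rank(x) − rank(y): 0, 2, 0, 1, -2, 0, 0, -1; Σd² = 10
ρ = 1 − 6Σd² / [n(n²−1)] = 1 − 6×10 / (8×63) = 1 − 60/504 ≈ 0.881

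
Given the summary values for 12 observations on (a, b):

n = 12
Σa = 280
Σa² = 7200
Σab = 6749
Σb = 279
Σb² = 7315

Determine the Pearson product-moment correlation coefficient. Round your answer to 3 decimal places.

0.322

r = (nΣab − ΣaΣb) / √[(nΣa² − (Σa)²)(nΣb² − (Σb)²)]
Numerator: 12×6749 − 280×279 = 2868
Denominator: √[(86400 − 78400)(87780 − 77841)] = √[8000 × 9939] = 8916.9502
r = 2868 / 8916.9502 ≈ 0.322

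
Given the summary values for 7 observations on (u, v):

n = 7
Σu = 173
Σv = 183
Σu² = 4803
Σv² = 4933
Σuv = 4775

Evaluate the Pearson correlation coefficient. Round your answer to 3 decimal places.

0.900

r = (nΣuv − ΣuΣv) / √[(nΣu² − (Σu)²)(nΣv² − (Σv)²)]
Numerator: 7×4775 − 173×183 = 1766
Denominator: √[(33621 − 29929)(34531 − 33489)] = √[3692 × 1042] = 1961.3934
r = 1766 / 1961.3934 ≈ 0.900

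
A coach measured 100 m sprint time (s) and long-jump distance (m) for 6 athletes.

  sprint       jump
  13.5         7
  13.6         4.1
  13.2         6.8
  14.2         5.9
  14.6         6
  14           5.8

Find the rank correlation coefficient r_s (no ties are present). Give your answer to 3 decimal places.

Rank sprint: 2, 3, 1, 5, 6, 4
Rank jump: 6, 1, 5, 3, 4, 2
d = rank(sprint) − rank(jump): -4, 2, -4, 2, 2, 2; Σd² = 48
ρ = 1 − 6Σd² / [n(n²−1)] = 1 − 6×48 / (6×35) = 1 − 288/210 ≈ -0.371

-0.371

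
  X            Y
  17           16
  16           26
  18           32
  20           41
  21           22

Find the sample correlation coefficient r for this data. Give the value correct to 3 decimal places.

0.317

n = 5, ΣX = 92, ΣY = 137, ΣX² = 1710, ΣY² = 4121, ΣXY = 2546
nΣXY − ΣXΣY = 12730 − 12604 = 126
nΣX² − (ΣX)² = 8550 − 8464 = 86; nΣY² − (ΣY)² = 20605 − 18769 = 1836
r = 126 / √(86 × 1836) = 126 / 397.3613 ≈ 0.317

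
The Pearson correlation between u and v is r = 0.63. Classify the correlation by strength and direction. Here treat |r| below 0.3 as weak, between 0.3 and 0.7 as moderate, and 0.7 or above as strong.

r = 0.63 > 0 so the relationship is positive.
|r| = 0.63, which falls in the moderate range.

moderate positive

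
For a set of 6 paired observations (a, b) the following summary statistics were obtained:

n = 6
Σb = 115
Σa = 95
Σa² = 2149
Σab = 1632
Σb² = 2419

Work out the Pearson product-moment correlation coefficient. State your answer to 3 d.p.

-0.507

r = (nΣab − ΣaΣb) / √[(nΣa² − (Σa)²)(nΣb² − (Σb)²)]
Numerator: 6×1632 − 95×115 = -1133
Denominator: √[(12894 − 9025)(14514 − 13225)] = √[3869 × 1289] = 2233.1908
r = -1133 / 2233.1908 ≈ -0.507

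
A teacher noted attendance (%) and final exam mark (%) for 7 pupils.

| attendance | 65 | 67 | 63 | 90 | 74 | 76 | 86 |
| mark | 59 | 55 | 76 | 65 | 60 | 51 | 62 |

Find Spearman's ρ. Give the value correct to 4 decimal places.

0.0000

Rank attendance: 2, 3, 1, 7, 4, 5, 6
Rank mark: 3, 2, 7, 6, 4, 1, 5
d = rank(attendance) − rank(mark): -1, 1, -6, 1, 0, 4, 1; Σd² = 56
ρ = 1 − 6Σd² / [n(n²−1)] = 1 − 6×56 / (7×48) = 1 − 336/336 ≈ 0.0000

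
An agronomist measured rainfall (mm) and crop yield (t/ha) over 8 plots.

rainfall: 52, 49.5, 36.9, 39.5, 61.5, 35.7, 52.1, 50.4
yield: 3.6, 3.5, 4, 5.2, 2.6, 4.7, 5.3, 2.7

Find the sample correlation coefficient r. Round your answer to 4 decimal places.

n = 8, Σx = 377.6, Σy = 31.6, Σx² = 18387.42, Σy² = 132.48, Σxy = 1453.35
nΣxy − ΣxΣy = 11626.8 − 11932.16 = -305.36
nΣx² − (Σx)² = 147099.36 − 142581.76 = 4517.6; nΣy² − (Σy)² = 1059.84 − 998.56 = 61.28
r = -305.36 / √(4517.6 × 61.28) = -305.36 / 526.1545 ≈ -0.5804

-0.5804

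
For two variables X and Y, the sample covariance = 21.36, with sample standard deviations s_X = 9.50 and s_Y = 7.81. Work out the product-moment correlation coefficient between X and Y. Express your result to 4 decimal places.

r = Cov(X,Y) / (s_X · s_Y) = 21.36 / (9.50 × 7.81)
  = 21.36 / 74.1950 ≈ 0.2879

0.2879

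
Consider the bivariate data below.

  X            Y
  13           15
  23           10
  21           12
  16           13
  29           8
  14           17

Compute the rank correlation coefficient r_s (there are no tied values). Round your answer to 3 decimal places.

Rank X: 1, 5, 4, 3, 6, 2
Rank Y: 5, 2, 3, 4, 1, 6
d = rank(X) − rank(Y): -4, 3, 1, -1, 5, -4; Σd² = 68
ρ = 1 − 6Σd² / [n(n²−1)] = 1 − 6×68 / (6×35) = 1 − 408/210 ≈ -0.943

-0.943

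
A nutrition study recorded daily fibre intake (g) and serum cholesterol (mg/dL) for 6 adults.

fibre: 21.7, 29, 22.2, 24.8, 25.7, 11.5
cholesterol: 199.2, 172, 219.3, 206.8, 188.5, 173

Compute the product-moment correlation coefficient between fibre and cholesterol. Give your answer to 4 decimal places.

n = 6, Σx = 134.9, Σy = 1158.8, Σx² = 3212.51, Σy² = 225584.62, Σxy = 26141.69
nΣxy − ΣxΣy = 156850.14 − 156322.12 = 528.02
nΣx² − (Σx)² = 19275.06 − 18198.01 = 1077.05; nΣy² − (Σy)² = 1353507.72 − 1342817.44 = 10690.28
r = 528.02 / √(1077.05 × 10690.28) = 528.02 / 3393.2236 ≈ 0.1556

0.1556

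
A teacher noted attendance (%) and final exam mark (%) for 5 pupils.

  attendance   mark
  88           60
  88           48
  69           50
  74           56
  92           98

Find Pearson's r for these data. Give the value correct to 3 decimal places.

n = 5, Σx = 411, Σy = 312, Σx² = 34189, Σy² = 21144, Σxy = 26114
nΣxy − ΣxΣy = 130570 − 128232 = 2338
nΣx² − (Σx)² = 170945 − 168921 = 2024; nΣy² − (Σy)² = 105720 − 97344 = 8376
r = 2338 / √(2024 × 8376) = 2338 / 4117.4050 ≈ 0.568

0.568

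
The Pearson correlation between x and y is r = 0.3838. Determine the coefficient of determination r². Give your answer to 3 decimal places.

0.147

r² = (0.3838)² = 0.147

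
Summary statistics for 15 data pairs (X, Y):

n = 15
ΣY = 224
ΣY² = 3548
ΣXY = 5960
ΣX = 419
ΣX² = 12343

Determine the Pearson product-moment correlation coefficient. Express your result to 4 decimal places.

-0.8250

r = (nΣXY − ΣXΣY) / √[(nΣX² − (ΣX)²)(nΣY² − (ΣY)²)]
Numerator: 15×5960 − 419×224 = -4456
Denominator: √[(185145 − 175561)(53220 − 50176)] = √[9584 × 3044] = 5401.2680
r = -4456 / 5401.2680 ≈ -0.8250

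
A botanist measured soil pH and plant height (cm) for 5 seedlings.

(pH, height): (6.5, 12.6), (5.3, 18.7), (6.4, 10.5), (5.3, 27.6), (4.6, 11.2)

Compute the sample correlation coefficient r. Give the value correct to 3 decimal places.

-0.299

n = 5, Σx = 28.1, Σy = 80.6, Σx² = 160.55, Σy² = 1505.9, Σxy = 446.01
nΣxy − ΣxΣy = 2230.05 − 2264.86 = -34.81
nΣx² − (Σx)² = 802.75 − 789.61 = 13.14; nΣy² − (Σy)² = 7529.5 − 6496.36 = 1033.14
r = -34.81 / √(13.14 × 1033.14) = -34.81 / 116.5138 ≈ -0.299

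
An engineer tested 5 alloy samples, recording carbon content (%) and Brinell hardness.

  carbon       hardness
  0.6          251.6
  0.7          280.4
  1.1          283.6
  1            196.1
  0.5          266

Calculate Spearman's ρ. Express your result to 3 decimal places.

Rank carbon: 2, 3, 5, 4, 1
Rank hardness: 2, 4, 5, 1, 3
d = rank(carbon) − rank(hardness): 0, -1, 0, 3, -2; Σd² = 14
ρ = 1 − 6Σd² / [n(n²−1)] = 1 − 6×14 / (5×24) = 1 − 84/120 ≈ 0.300

0.300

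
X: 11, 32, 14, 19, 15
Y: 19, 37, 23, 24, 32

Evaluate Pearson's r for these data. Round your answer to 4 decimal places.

0.8059

n = 5, ΣX = 91, ΣY = 135, ΣX² = 1927, ΣY² = 3859, ΣXY = 2651
nΣXY − ΣXΣY = 13255 − 12285 = 970
nΣX² − (ΣX)² = 9635 − 8281 = 1354; nΣY² − (ΣY)² = 19295 − 18225 = 1070
r = 970 / √(1354 × 1070) = 970 / 1203.6528 ≈ 0.8059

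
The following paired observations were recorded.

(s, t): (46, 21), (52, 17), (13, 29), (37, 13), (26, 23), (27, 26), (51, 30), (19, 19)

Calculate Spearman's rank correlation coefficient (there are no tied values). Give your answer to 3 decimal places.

Rank s: 6, 8, 1, 5, 3, 4, 7, 2
Rank t: 4, 2, 7, 1, 5, 6, 8, 3
d = rank(s) − rank(t): 2, 6, -6, 4, -2, -2, -1, -1; Σd² = 102
ρ = 1 − 6Σd² / [n(n²−1)] = 1 − 6×102 / (8×63) = 1 − 612/504 ≈ -0.214

-0.214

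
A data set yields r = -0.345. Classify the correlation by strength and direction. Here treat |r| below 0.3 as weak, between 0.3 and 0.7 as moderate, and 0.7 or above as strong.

r = -0.345 < 0 so the relationship is negative.
|r| = 0.345, which falls in the moderate range.

moderate negative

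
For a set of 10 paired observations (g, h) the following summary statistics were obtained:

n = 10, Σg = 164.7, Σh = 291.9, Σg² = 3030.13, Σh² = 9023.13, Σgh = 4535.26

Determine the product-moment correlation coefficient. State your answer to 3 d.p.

r = (nΣgh − ΣgΣh) / √[(nΣg² − (Σg)²)(nΣh² − (Σh)²)]
Numerator: 10×4535.26 − 164.7×291.9 = -2723.33
Denominator: √[(30301.3 − 27126.09)(90231.3 − 85205.61)] = √[3175.21 × 5025.69] = 3994.6991
r = -2723.33 / 3994.6991 ≈ -0.682

-0.682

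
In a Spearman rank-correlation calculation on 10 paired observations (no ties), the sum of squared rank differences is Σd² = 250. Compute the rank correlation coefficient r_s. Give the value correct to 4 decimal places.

-0.5152

ρ = 1 − 6Σd² / [n(n²−1)] = 1 − 6×250 / (10×99)
  = 1 − 1500/990 = 1 − 1.51515 ≈ -0.5152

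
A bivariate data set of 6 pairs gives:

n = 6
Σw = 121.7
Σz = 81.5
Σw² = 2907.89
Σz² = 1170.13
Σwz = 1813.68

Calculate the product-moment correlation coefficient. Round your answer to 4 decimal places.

0.9645

r = (nΣwz − ΣwΣz) / √[(nΣw² − (Σw)²)(nΣz² − (Σz)²)]
Numerator: 6×1813.68 − 121.7×81.5 = 963.53
Denominator: √[(17447.34 − 14810.89)(7020.78 − 6642.25)] = √[2636.45 × 378.53] = 998.9872
r = 963.53 / 998.9872 ≈ 0.9645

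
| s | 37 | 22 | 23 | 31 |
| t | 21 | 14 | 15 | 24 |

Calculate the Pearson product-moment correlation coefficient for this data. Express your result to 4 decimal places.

0.8187

n = 4, Σs = 113, Σt = 74, Σs² = 3343, Σt² = 1438, Σst = 2174
nΣst − ΣsΣt = 8696 − 8362 = 334
nΣs² − (Σs)² = 13372 − 12769 = 603; nΣt² − (Σt)² = 5752 − 5476 = 276
r = 334 / √(603 × 276) = 334 / 407.9559 ≈ 0.8187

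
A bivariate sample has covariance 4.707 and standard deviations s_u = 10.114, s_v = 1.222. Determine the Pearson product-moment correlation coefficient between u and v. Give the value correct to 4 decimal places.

r = Cov(u,v) / (s_u · s_v) = 4.707 / (10.114 × 1.222)
  = 4.707 / 12.3593 ≈ 0.3808

0.3808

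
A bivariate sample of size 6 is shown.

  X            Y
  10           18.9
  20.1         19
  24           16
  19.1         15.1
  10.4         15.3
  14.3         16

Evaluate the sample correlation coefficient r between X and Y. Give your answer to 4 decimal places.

-0.1066

n = 6, ΣX = 97.9, ΣY = 100.3, ΣX² = 1757.47, ΣY² = 1692.31, ΣXY = 1631.23
nΣXY − ΣXΣY = 9787.38 − 9819.37 = -31.99
nΣX² − (ΣX)² = 10544.82 − 9584.41 = 960.41; nΣY² − (ΣY)² = 10153.86 − 10060.09 = 93.77
r = -31.99 / √(960.41 × 93.77) = -31.99 / 300.0961 ≈ -0.1066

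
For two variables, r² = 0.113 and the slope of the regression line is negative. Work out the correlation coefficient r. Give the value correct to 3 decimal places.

-0.336

|r| = √0.113 = 0.336
The association is negative, so r = −0.336.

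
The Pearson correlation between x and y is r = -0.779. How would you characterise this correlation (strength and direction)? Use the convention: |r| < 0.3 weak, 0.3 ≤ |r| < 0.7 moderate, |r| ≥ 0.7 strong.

r = -0.779 < 0 so the relationship is negative.
|r| = 0.779, which falls in the strong range.

strong negative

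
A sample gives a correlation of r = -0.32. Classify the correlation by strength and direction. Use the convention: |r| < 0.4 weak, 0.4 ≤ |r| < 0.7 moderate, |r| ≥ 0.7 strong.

weak negative

r = -0.32 < 0 so the relationship is negative.
|r| = 0.32, which falls in the weak range.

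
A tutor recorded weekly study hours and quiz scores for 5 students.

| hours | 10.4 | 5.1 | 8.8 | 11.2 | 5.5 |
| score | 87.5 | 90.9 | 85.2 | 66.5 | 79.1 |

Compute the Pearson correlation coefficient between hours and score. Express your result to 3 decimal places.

n = 5, Σx = 41, Σy = 409.2, Σx² = 367.3, Σy² = 33857.16, Σxy = 3303.2
nΣxy − ΣxΣy = 16516 − 16777.2 = -261.2
nΣx² − (Σx)² = 1836.5 − 1681 = 155.5; nΣy² − (Σy)² = 169285.8 − 167444.64 = 1841.16
r = -261.2 / √(155.5 × 1841.16) = -261.2 / 535.0704 ≈ -0.488

-0.488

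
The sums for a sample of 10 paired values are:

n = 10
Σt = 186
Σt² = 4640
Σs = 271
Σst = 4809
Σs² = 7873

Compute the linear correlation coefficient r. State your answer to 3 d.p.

r = (nΣst − ΣsΣt) / √[(nΣs² − (Σs)²)(nΣt² − (Σt)²)]
Numerator: 10×4809 − 271×186 = -2316
Denominator: √[(78730 − 73441)(46400 − 34596)] = √[5289 × 11804] = 7901.3515
r = -2316 / 7901.3515 ≈ -0.293

-0.293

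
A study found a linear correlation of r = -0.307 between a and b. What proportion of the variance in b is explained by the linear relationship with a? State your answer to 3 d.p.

r² = (-0.307)² = 0.094

0.094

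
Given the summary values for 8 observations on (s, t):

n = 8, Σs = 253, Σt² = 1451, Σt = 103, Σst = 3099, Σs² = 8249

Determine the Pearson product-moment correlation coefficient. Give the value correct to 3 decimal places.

r = (nΣst − ΣsΣt) / √[(nΣs² − (Σs)²)(nΣt² − (Σt)²)]
Numerator: 8×3099 − 253×103 = -1267
Denominator: √[(65992 − 64009)(11608 − 10609)] = √[1983 × 999] = 1407.4861
r = -1267 / 1407.4861 ≈ -0.900

-0.900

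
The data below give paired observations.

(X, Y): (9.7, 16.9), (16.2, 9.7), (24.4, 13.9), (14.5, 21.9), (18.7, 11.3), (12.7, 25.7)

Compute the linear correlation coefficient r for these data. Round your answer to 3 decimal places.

-0.491

n = 6, ΣX = 96.2, ΣY = 99.4, ΣX² = 1673.12, ΣY² = 1840.7, ΣXY = 1515.48
nΣXY − ΣXΣY = 9092.88 − 9562.28 = -469.4
nΣX² − (ΣX)² = 10038.72 − 9254.44 = 784.28; nΣY² − (ΣY)² = 11044.2 − 9880.36 = 1163.84
r = -469.4 / √(784.28 × 1163.84) = -469.4 / 955.3933 ≈ -0.491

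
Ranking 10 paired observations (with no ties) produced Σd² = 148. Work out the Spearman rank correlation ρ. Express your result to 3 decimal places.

0.103

ρ = 1 − 6Σd² / [n(n²−1)] = 1 − 6×148 / (10×99)
  = 1 − 888/990 = 1 − 0.8970 ≈ 0.103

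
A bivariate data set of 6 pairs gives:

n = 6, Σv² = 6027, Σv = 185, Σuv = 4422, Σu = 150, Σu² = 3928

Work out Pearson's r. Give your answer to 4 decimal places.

r = (nΣuv − ΣuΣv) / √[(nΣu² − (Σu)²)(nΣv² − (Σv)²)]
Numerator: 6×4422 − 150×185 = -1218
Denominator: √[(23568 − 22500)(36162 − 34225)] = √[1068 × 1937] = 1438.3032
r = -1218 / 1438.3032 ≈ -0.8468

-0.8468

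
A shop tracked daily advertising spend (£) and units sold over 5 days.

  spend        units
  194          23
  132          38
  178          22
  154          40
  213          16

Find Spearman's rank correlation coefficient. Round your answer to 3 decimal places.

-0.800

Rank spend: 4, 1, 3, 2, 5
Rank units: 3, 4, 2, 5, 1
d = rank(spend) − rank(units): 1, -3, 1, -3, 4; Σd² = 36
ρ = 1 − 6Σd² / [n(n²−1)] = 1 − 6×36 / (5×24) = 1 − 216/120 ≈ -0.800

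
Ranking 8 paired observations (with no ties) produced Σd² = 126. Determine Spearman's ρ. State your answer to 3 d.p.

ρ = 1 − 6Σd² / [n(n²−1)] = 1 − 6×126 / (8×63)
  = 1 − 756/504 = 1 − 1.5000 ≈ -0.500

-0.500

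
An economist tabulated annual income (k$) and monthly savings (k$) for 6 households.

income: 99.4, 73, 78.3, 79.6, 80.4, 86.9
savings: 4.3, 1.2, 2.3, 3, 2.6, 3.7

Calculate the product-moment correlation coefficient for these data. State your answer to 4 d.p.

n = 6, Σx = 497.6, Σy = 17.1, Σx² = 41692.18, Σy² = 54.67, Σxy = 1464.48
nΣxy − ΣxΣy = 8786.88 − 8508.96 = 277.92
nΣx² − (Σx)² = 250153.08 − 247605.76 = 2547.32; nΣy² − (Σy)² = 328.02 − 292.41 = 35.61
r = 277.92 / √(2547.32 × 35.61) = 277.92 / 301.1811 ≈ 0.9228

0.9228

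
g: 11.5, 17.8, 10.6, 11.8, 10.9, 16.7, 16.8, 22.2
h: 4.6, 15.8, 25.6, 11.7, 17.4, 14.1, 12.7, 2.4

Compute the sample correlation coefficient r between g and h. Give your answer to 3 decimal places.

-0.498

n = 8, Σg = 118.3, Σh = 104.3, Σg² = 1873.47, Σh² = 1731.67, Σgh = 1435.33
nΣgh − ΣgΣh = 11482.64 − 12338.69 = -856.05
nΣg² − (Σg)² = 14987.76 − 13994.89 = 992.87; nΣh² − (Σh)² = 13853.36 − 10878.49 = 2974.87
r = -856.05 / √(992.87 × 2974.87) = -856.05 / 1718.6213 ≈ -0.498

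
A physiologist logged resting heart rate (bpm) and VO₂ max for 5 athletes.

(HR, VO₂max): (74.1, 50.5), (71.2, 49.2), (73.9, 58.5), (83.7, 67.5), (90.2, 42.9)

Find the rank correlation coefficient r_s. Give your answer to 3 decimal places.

-0.100

Rank HR: 3, 1, 2, 4, 5
Rank VO₂max: 3, 2, 4, 5, 1
d = rank(HR) − rank(VO₂max): 0, -1, -2, -1, 4; Σd² = 22
ρ = 1 − 6Σd² / [n(n²−1)] = 1 − 6×22 / (5×24) = 1 − 132/120 ≈ -0.100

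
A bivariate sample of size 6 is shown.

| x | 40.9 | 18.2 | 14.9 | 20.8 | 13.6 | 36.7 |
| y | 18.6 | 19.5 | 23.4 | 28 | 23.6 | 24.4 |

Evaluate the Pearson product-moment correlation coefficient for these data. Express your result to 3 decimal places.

-0.309

n = 6, Σx = 145.1, Σy = 137.5, Σx² = 4190.55, Σy² = 3210.09, Σxy = 3263.14
nΣxy − ΣxΣy = 19578.84 − 19951.25 = -372.41
nΣx² − (Σx)² = 25143.3 − 21054.01 = 4089.29; nΣy² − (Σy)² = 19260.54 − 18906.25 = 354.29
r = -372.41 / √(4089.29 × 354.29) = -372.41 / 1203.6588 ≈ -0.309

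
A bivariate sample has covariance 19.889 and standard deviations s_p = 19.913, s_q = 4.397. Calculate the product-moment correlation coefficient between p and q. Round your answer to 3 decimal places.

r = Cov(p,q) / (s_p · s_q) = 19.889 / (19.913 × 4.397)
  = 19.889 / 87.5575 ≈ 0.227

0.227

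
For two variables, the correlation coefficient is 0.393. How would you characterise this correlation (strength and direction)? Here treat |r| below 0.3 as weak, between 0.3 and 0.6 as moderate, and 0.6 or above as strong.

r = 0.393 > 0 so the relationship is positive.
|r| = 0.393, which falls in the moderate range.

moderate positive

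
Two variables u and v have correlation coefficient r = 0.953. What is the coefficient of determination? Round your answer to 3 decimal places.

r² = (0.953)² = 0.908

0.908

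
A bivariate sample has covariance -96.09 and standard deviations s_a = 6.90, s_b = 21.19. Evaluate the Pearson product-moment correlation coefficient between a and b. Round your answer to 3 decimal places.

-0.657

r = Cov(a,b) / (s_a · s_b) = -96.09 / (6.90 × 21.19)
  = -96.09 / 146.2110 ≈ -0.657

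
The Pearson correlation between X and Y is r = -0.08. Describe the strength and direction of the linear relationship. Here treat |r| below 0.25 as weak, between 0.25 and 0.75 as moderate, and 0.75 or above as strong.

r = -0.08 < 0 so the relationship is negative.
|r| = 0.08, which falls in the weak range.

weak negative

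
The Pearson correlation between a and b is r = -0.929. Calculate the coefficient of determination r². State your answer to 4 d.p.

0.8630

r² = (-0.929)² = 0.8630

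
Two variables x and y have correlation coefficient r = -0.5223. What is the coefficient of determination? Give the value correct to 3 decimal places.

r² = (-0.5223)² = 0.273

0.273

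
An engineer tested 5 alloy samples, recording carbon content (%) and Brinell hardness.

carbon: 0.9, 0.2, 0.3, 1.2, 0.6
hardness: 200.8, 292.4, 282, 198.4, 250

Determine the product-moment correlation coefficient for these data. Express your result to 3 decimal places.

n = 5, Σx = 3.2, Σy = 1223.6, Σx² = 2.74, Σy² = 307204.96, Σxy = 711.88
nΣxy − ΣxΣy = 3559.4 − 3915.52 = -356.12
nΣx² − (Σx)² = 13.7 − 10.24 = 3.46; nΣy² − (Σy)² = 1536024.8 − 1497196.96 = 38827.84
r = -356.12 / √(3.46 × 38827.84) = -356.12 / 366.5301 ≈ -0.972

-0.972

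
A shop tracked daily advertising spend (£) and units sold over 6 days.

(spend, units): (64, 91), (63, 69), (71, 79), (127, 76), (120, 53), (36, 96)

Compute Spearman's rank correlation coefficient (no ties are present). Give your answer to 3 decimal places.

-0.543

Rank spend: 3, 2, 4, 6, 5, 1
Rank units: 5, 2, 4, 3, 1, 6
d = rank(spend) − rank(units): -2, 0, 0, 3, 4, -5; Σd² = 54
ρ = 1 − 6Σd² / [n(n²−1)] = 1 − 6×54 / (6×35) = 1 − 324/210 ≈ -0.543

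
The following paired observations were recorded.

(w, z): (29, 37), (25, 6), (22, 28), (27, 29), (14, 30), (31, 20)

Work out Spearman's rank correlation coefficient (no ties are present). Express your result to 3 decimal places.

Rank w: 5, 3, 2, 4, 1, 6
Rank z: 6, 1, 3, 4, 5, 2
d = rank(w) − rank(z): -1, 2, -1, 0, -4, 4; Σd² = 38
ρ = 1 − 6Σd² / [n(n²−1)] = 1 − 6×38 / (6×35) = 1 − 228/210 ≈ -0.086

-0.086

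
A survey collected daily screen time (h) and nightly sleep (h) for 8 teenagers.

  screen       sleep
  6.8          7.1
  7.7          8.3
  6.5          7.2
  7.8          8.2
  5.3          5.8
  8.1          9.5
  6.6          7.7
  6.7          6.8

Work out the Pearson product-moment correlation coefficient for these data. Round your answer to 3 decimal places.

0.932

n = 8, Σx = 55.5, Σy = 60.6, Σx² = 390.77, Σy² = 467.8, Σxy = 427.02
nΣxy − ΣxΣy = 3416.16 − 3363.3 = 52.86
nΣx² − (Σx)² = 3126.16 − 3080.25 = 45.91; nΣy² − (Σy)² = 3742.4 − 3672.36 = 70.04
r = 52.86 / √(45.91 × 70.04) = 52.86 / 56.7057 ≈ 0.932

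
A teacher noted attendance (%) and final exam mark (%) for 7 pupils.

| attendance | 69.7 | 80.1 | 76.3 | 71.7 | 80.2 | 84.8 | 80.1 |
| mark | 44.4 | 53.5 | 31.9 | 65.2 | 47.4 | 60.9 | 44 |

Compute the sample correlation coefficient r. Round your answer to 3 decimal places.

0.121

n = 7, Σx = 542.9, Σy = 347.3, Σx² = 42275.77, Σy² = 17993.83, Σxy = 26979.04
nΣxy − ΣxΣy = 188853.28 − 188549.17 = 304.11
nΣx² − (Σx)² = 295930.39 − 294740.41 = 1189.98; nΣy² − (Σy)² = 125956.81 − 120617.29 = 5339.52
r = 304.11 / √(1189.98 × 5339.52) = 304.11 / 2520.6987 ≈ 0.121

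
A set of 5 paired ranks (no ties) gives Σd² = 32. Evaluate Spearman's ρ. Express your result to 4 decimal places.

ρ = 1 − 6Σd² / [n(n²−1)] = 1 − 6×32 / (5×24)
  = 1 − 192/120 = 1 − 1.60000 ≈ -0.6000

-0.6000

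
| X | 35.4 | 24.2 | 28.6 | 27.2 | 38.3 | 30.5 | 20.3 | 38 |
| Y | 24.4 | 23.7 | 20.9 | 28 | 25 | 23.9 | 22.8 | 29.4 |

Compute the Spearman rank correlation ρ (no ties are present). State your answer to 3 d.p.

Rank X: 6, 2, 4, 3, 8, 5, 1, 7
Rank Y: 5, 3, 1, 7, 6, 4, 2, 8
d = rank(X) − rank(Y): 1, -1, 3, -4, 2, 1, -1, -1; Σd² = 34
ρ = 1 − 6Σd² / [n(n²−1)] = 1 − 6×34 / (8×63) = 1 − 204/504 ≈ 0.595

0.595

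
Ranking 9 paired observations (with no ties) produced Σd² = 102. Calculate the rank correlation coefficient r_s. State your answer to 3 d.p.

0.150

ρ = 1 − 6Σd² / [n(n²−1)] = 1 − 6×102 / (9×80)
  = 1 − 612/720 = 1 − 0.8500 ≈ 0.150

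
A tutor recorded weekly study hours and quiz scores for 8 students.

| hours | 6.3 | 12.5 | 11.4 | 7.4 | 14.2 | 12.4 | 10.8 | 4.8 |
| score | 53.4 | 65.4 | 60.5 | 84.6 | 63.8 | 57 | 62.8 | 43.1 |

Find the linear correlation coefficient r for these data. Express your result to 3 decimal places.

n = 8, Σx = 79.8, Σy = 490.6, Σx² = 875.74, Σy² = 31067.02, Σxy = 4967.54
nΣxy − ΣxΣy = 39740.32 − 39149.88 = 590.44
nΣx² − (Σx)² = 7005.92 − 6368.04 = 637.88; nΣy² − (Σy)² = 248536.16 − 240688.36 = 7847.8
r = 590.44 / √(637.88 × 7847.8) = 590.44 / 2237.3991 ≈ 0.264

0.264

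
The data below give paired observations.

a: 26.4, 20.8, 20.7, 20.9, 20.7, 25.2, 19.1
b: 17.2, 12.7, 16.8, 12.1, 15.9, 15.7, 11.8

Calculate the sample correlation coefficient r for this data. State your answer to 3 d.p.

n = 7, Σa = 153.8, Σb = 102.2, Σa² = 3423.24, Σb² = 1524.32, Σab = 2269.04
nΣab − ΣaΣb = 15883.28 − 15718.36 = 164.92
nΣa² − (Σa)² = 23962.68 − 23654.44 = 308.24; nΣb² − (Σb)² = 10670.24 − 10444.84 = 225.4
r = 164.92 / √(308.24 × 225.4) = 164.92 / 263.5855 ≈ 0.626

0.626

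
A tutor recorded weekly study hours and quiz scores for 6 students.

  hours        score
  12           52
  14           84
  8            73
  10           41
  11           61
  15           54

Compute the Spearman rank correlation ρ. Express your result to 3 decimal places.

Rank hours: 4, 5, 1, 2, 3, 6
Rank score: 2, 6, 5, 1, 4, 3
d = rank(hours) − rank(score): 2, -1, -4, 1, -1, 3; Σd² = 32
ρ = 1 − 6Σd² / [n(n²−1)] = 1 − 6×32 / (6×35) = 1 − 192/210 ≈ 0.086

0.086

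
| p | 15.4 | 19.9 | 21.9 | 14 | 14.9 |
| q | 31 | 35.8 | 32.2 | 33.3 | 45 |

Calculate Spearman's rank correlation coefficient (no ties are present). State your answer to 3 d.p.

Rank p: 3, 4, 5, 1, 2
Rank q: 1, 4, 2, 3, 5
d = rank(p) − rank(q): 2, 0, 3, -2, -3; Σd² = 26
ρ = 1 − 6Σd² / [n(n²−1)] = 1 − 6×26 / (5×24) = 1 − 156/120 ≈ -0.300

-0.300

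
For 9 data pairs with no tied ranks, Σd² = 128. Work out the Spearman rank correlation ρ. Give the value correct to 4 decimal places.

-0.0667

ρ = 1 − 6Σd² / [n(n²−1)] = 1 − 6×128 / (9×80)
  = 1 − 768/720 = 1 − 1.06667 ≈ -0.0667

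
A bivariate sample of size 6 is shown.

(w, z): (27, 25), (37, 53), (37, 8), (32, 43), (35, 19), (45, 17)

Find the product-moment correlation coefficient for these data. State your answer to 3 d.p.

-0.233

n = 6, Σw = 213, Σz = 165, Σw² = 7741, Σz² = 5997, Σwz = 5738
nΣwz − ΣwΣz = 34428 − 35145 = -717
nΣw² − (Σw)² = 46446 − 45369 = 1077; nΣz² − (Σz)² = 35982 − 27225 = 8757
r = -717 / √(1077 × 8757) = -717 / 3071.0404 ≈ -0.233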